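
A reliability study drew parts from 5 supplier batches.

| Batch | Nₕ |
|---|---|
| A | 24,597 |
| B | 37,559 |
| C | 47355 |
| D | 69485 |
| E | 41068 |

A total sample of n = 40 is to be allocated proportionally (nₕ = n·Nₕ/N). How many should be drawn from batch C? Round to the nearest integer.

N = 24597 + 37559 + 47355 + 69485 + 41068 = 220064.
n_C = 40·47355/220064 = 8.607... → 9.

9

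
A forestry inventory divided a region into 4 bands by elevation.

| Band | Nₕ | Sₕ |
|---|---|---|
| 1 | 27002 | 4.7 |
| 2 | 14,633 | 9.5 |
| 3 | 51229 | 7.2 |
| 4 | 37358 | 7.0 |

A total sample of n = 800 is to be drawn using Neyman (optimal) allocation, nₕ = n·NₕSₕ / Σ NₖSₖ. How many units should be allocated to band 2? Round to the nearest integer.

124

Σ NₕSₕ = 27002·4.7 + 14633·9.5 + 51229·7.2 + 37358·7.0 = 896277.7.
Share for 2: 139013.5/896277.7 = 0.15510.
n_2 = 800 × 0.15510 = 124.081... → 124.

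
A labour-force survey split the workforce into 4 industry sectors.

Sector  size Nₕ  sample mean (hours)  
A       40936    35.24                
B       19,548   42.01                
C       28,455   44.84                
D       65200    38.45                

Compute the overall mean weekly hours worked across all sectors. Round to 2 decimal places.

N = 40936 + 19548 + 28455 + 65200 = 154139.
Overall mean = Σ (Nₕ/N)·x̄ₕ — weight by population share, not a simple average.
Σ Nₕx̄ₕ = 40936·35.24 + 19548·42.01 + 28455·44.84 + 65200·38.45 = 1442584.64 + 821211.48 + 1275922.2 + 2506940 = 6046658.32.
Divide by N: 6046658.32 / 154139 = 39.2286... → 39.23.

39.23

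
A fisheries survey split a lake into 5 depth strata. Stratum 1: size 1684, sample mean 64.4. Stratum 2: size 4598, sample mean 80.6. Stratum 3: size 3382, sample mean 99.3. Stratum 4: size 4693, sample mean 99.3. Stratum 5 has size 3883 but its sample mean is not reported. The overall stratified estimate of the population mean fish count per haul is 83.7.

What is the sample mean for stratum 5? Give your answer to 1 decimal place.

N = 1684 + 4598 + 3382 + 4693 + 3883 = 18240.
Overall total = μ·N = 83.7·18240 = 1526688.
Subtract the known strata: 1684·64.4 + 4598·80.6 + 3382·99.3 + 4693·99.3 = 1280895.9.
Remaining total for stratum 5: 1526688 − 1280895.9 = 245792.1.
Divide by its size: 245792.1 / 3883 = 63.300... → 63.3.

63.3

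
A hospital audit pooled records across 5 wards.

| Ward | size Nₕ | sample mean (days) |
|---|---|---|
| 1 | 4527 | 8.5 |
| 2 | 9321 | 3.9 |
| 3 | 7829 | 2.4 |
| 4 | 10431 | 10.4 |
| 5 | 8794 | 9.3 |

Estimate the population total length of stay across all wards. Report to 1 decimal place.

283887.6

1: 4527·8.5 = 38479.5
2: 9321·3.9 = 36351.9
3: 7829·2.4 = 18789.6
4: 10431·10.4 = 108482.4
5: 8794·9.3 = 81784.2
τ̂ = Σ Nₕx̄ₕ = 283887.6.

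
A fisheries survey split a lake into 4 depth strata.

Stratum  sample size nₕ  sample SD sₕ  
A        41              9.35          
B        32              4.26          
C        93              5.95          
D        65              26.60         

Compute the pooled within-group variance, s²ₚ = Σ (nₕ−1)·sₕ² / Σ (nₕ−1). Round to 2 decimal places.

231.72

A: (41−1)·9.35² = 40·87.4225 = 3496.9
B: (32−1)·4.26² = 31·18.1476 = 562.5756
C: (93−1)·5.95² = 92·35.4025 = 3257.03
D: (65−1)·26.60² = 64·707.56 = 45283.84
Numerator = 52600.3456; denominator = Σ(nₕ−1) = 227.
s²ₚ = 52600.3456/227 = 231.7196... → 231.72.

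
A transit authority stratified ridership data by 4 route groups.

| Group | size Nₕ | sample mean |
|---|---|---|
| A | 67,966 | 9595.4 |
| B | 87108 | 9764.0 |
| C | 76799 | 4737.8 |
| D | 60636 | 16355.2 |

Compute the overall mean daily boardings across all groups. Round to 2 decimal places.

9771.51

N = 67966 + 87108 + 76799 + 60636 = 292509.
The stratified mean weights each stratum mean by its population share Nₕ/N.
Σ Nₕx̄ₕ = 67966·9595.4 + 87108·9764.0 + 76799·4737.8 + 60636·16355.2 = 652160956.4 + 850522512 + 363858302.2 + 991713907.2 = 2858255677.8.
Divide by N: 2858255677.8 / 292509 = 9771.5136... → 9771.51.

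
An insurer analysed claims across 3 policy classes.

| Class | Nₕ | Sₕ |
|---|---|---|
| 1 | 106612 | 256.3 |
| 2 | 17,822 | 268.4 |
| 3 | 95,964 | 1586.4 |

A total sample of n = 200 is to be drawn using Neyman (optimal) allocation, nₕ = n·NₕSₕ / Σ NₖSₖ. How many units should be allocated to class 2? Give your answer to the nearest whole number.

5

Σ NₕSₕ = 106612·256.3 + 17822·268.4 + 95964·1586.4 = 184345370.
Share for 2: 4783424.8/184345370 = 0.02595.
n_2 = 200 × 0.02595 = 5.190... → 5.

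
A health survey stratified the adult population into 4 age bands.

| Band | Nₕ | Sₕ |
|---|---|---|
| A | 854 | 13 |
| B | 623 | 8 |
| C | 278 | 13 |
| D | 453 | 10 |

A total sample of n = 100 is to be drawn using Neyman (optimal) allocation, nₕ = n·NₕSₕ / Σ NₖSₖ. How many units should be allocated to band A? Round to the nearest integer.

46

A: NₕSₕ = 854·13 = 11102
B: NₕSₕ = 623·8 = 4984
C: NₕSₕ = 278·13 = 3614
D: NₕSₕ = 453·10 = 4530
Σ NₕSₕ = 24230.
n_A = 100·11102/24230 = 45.819... → 46.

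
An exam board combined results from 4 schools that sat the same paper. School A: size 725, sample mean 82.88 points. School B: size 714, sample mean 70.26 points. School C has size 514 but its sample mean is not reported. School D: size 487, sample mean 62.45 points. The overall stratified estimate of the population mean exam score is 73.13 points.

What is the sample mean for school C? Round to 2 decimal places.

73.48

N = 725 + 714 + 514 + 487 = 2440.
Overall total = μ·N = 73.13·2440 = 178437.2.
Subtract the known strata: 725·82.88 + 714·70.26 + 487·62.45 = 140666.79.
Remaining total for school C: 178437.2 − 140666.79 = 37770.41.
Divide by its size: 37770.41 / 514 = 73.4833... → 73.48.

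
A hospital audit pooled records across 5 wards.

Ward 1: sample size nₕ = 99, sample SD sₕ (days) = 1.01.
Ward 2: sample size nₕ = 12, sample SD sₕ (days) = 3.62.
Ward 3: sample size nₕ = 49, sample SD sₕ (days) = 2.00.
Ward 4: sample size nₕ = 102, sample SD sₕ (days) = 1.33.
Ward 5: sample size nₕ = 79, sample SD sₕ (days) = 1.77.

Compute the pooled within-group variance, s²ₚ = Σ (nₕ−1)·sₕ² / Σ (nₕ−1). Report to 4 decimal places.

2.5570

1: (99−1)·1.01² = 98·1.0201 = 99.9698
2: (12−1)·3.62² = 11·13.1044 = 144.1484
3: (49−1)·2.00² = 48·4 = 192
4: (102−1)·1.33² = 101·1.7689 = 178.6589
5: (79−1)·1.77² = 78·3.1329 = 244.3662
Numerator = 859.1433; denominator = Σ(nₕ−1) = 336.
s²ₚ = 859.1433/336 = 2.556974... → 2.5570.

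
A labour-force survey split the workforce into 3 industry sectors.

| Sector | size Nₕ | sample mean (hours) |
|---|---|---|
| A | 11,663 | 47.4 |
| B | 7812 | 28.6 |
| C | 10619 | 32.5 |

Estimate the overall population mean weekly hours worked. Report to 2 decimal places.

37.26

x̄_st = (Σ Nₕx̄ₕ) / (Σ Nₕ) = (11663·47.4 + 7812·28.6 + 10619·32.5) / 30094
= 1121366.9 / 30094 = 37.2621... → 37.26.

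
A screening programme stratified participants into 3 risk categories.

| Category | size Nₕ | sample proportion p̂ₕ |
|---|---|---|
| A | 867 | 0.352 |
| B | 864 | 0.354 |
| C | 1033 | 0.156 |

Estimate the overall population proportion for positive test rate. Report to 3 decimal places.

0.279

Wₕ = Nₕ/N with N = 2764: 0.3137, 0.3126, 0.3737.
p̂_st = 0.3137·0.352 + 0.3126·0.354 + 0.3737·0.156 ≈ 0.27937... → 0.279.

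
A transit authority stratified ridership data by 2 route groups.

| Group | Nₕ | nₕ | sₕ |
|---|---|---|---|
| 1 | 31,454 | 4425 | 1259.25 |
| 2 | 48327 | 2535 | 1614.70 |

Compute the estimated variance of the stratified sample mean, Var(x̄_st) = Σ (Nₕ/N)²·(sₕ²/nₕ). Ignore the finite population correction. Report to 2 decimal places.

433.09

N = 79781; Wₕ = Nₕ/N.
group 1: (31454/79781)²·1259.25²/4425 = 55.70106
group 2: (48327/79781)²·1614.70²/2535 = 377.38658
Sum = 433.08764 → 433.09.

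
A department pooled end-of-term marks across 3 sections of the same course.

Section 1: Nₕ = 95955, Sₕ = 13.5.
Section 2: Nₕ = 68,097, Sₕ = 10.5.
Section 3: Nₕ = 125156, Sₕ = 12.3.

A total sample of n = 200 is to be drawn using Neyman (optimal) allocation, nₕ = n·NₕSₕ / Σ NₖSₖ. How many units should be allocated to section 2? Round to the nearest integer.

40

Σ NₕSₕ = 95955·13.5 + 68097·10.5 + 125156·12.3 = 3549829.8.
Share for 2: 715018.5/3549829.8 = 0.20142.
n_2 = 200 × 0.20142 = 40.285... → 40.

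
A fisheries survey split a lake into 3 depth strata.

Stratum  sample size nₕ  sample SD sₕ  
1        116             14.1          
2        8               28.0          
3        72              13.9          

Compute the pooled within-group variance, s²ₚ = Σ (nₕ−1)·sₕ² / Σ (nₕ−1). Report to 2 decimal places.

217.97

Degrees of freedom: 115 + 7 + 71 = 193.
Σ(nₕ−1)sₕ² = 115·198.81 + 7·784 + 71·193.21 = 42069.06.
s²ₚ = 42069.06 / 193 = 217.9744... → 217.97.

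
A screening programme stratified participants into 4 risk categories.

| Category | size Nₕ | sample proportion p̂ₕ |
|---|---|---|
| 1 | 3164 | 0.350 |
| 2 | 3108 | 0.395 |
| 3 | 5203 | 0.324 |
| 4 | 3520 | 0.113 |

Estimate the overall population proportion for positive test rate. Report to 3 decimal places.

N = 3164 + 3108 + 5203 + 3520 = 14995.
Overall proportion = Σ (Nₕ/N)·p̂ₕ.
Σ Nₕp̂ₕ = 1107.4 + 1227.66 + 1685.772 + 397.76 = 4418.592.
4418.592 / 14995 = 0.29467... → 0.295.

0.295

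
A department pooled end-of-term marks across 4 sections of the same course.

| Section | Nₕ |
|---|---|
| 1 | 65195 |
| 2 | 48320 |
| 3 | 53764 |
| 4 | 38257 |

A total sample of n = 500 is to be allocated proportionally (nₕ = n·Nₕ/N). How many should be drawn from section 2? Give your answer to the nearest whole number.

Share of section 2 = 48320/205536 = 0.23509.
Allocate 500 × 0.23509 = 117.546... → 118.

118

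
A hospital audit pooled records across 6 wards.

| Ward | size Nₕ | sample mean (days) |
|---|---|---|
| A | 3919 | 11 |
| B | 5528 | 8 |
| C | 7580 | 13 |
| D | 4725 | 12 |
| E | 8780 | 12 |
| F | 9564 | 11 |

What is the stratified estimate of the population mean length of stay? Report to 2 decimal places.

N = 40096; weights Wₕ = Nₕ/N = (0.0977, 0.1379, 0.1890, 0.1178, 0.2190, 0.2385).
x̄_st = Σ Wₕ·x̄ₕ = 0.0977·11 + 0.1379·8 + 0.1890·13 + 0.1178·12 + 0.2190·12 + 0.2385·11 ≈ 11.3013...
→ 11.30.

11.30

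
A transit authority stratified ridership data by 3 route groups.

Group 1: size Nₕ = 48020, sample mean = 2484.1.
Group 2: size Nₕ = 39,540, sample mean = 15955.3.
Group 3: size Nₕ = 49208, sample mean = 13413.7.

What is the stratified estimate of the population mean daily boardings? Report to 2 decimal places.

10311.04

N = 136768; weights Wₕ = Nₕ/N = (0.3511, 0.2891, 0.3598).
x̄_st = Σ Wₕ·x̄ₕ = 0.3511·2484.1 + 0.2891·15955.3 + 0.3598·13413.7 ≈ 10311.0405...
→ 10311.04.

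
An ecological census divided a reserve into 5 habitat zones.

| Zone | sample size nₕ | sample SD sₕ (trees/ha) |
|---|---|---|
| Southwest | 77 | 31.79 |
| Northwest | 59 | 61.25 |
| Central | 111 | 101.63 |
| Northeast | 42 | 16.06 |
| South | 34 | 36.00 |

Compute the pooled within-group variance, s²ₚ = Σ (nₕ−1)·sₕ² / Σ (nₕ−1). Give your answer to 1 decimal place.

4666.3

Southwest: (77−1)·31.79² = 76·1010.6041 = 76805.9116
Northwest: (59−1)·61.25² = 58·3751.5625 = 217590.625
Central: (111−1)·101.63² = 110·10328.6569 = 1136152.259
Northeast: (42−1)·16.06² = 41·257.9236 = 10574.8676
South: (34−1)·36.00² = 33·1296 = 42768
Numerator = 1483891.6632; denominator = Σ(nₕ−1) = 318.
s²ₚ = 1483891.6632/318 = 4666.326... → 4666.3.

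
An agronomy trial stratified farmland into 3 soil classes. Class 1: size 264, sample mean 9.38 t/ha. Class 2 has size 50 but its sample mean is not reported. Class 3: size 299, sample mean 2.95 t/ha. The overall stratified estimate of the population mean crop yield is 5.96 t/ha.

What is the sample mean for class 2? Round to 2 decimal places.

5.90

N = 264 + 50 + 299 = 613.
Overall total = μ·N = 5.96·613 = 3653.48.
Subtract the known strata: 264·9.38 + 299·2.95 = 3358.37.
Remaining total for class 2: 3653.48 − 3358.37 = 295.11.
Divide by its size: 295.11 / 50 = 5.9022 → 5.90.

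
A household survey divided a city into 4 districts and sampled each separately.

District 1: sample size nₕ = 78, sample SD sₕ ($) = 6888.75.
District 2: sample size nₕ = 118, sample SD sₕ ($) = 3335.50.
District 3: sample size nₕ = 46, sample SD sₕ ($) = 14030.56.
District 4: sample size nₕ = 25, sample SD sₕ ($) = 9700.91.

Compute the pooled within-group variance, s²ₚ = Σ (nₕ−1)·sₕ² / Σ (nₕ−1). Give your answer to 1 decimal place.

61113488.2

Degrees of freedom: 77 + 117 + 45 + 24 = 263.
Σ(nₕ−1)sₕ² = 77·47454876.5625 + 117·11125560.25 + 45·196856613.9136 + 24·94107654.8281 = 16072847386.5489.
s²ₚ = 16072847386.5489 / 263 = 61113488.162... → 61113488.2.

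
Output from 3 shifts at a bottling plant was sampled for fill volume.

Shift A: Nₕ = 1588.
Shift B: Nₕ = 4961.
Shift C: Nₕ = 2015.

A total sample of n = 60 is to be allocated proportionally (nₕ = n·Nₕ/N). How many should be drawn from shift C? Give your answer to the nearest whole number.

14

Share of shift C = 2015/8564 = 0.23529.
Allocate 60 × 0.23529 = 14.117... → 14.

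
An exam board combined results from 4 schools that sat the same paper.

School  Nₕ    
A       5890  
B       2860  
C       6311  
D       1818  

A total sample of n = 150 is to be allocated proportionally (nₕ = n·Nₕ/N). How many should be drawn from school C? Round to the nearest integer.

56

N = 5890 + 2860 + 6311 + 1818 = 16879.
n_C = 150·6311/16879 = 56.084... → 56.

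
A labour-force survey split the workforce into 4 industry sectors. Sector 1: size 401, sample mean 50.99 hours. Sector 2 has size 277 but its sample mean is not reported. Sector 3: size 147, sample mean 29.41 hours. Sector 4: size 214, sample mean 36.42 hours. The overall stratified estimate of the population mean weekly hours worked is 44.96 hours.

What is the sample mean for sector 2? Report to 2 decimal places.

51.08

Σ Nₕx̄ₕ = N·μ, so 277·x̄_2 = 1039·44.96 − (401·50.99 + 147·29.41 + 214·36.42).
= 46713.44 − 32564.14 = 14149.3.
x̄_2 = 14149.3 / 277 = 51.0805... → 51.08.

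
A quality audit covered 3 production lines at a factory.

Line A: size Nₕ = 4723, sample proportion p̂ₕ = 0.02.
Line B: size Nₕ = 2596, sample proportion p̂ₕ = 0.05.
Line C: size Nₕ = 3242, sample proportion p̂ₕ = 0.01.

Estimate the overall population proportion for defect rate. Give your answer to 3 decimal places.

0.024

N = 4723 + 2596 + 3242 = 10561.
Overall proportion = Σ (Nₕ/N)·p̂ₕ.
Σ Nₕp̂ₕ = 94.46 + 129.8 + 32.42 = 256.68.
256.68 / 10561 = 0.02430... → 0.024.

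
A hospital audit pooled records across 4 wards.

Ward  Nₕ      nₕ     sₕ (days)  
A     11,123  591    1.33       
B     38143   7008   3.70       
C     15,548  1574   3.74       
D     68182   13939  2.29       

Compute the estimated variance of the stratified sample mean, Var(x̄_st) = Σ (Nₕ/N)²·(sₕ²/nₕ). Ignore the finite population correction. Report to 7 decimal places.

N = 132996. Term for each stratum: Wₕ²sₕ²/nₕ.
Var(x̄_st) = 0.0000209355 + 0.0001606800 + 0.0001214536 + 0.0000988785 = 0.0004019475 → 0.0004019.

0.0004019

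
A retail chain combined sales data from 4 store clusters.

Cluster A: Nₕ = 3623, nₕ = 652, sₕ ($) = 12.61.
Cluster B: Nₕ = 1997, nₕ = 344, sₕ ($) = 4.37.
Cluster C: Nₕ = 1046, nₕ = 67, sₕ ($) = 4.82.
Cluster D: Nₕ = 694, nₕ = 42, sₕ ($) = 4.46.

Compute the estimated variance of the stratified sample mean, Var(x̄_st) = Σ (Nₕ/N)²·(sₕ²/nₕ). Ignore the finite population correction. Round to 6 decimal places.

0.074398

N = 7360; Wₕ = Nₕ/N.
cluster A: (3623/7360)²·12.61²/652 = 0.059096753
cluster B: (1997/7360)²·4.37²/344 = 0.004087003
cluster C: (1046/7360)²·4.82²/67 = 0.007003692
cluster D: (694/7360)²·4.46²/42 = 0.004210985
Sum = 0.074398432 → 0.074398.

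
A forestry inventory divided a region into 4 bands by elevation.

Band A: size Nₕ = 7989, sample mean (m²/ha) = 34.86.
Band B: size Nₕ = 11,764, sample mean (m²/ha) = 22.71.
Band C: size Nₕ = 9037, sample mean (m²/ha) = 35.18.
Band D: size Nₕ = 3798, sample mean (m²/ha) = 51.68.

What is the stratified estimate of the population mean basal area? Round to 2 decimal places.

32.52

N = 32588; weights Wₕ = Nₕ/N = (0.2452, 0.3610, 0.2773, 0.1165).
x̄_st = Σ Wₕ·x̄ₕ = 0.2452·34.86 + 0.3610·22.71 + 0.2773·35.18 + 0.1165·51.68 ≈ 32.5230...
→ 32.52.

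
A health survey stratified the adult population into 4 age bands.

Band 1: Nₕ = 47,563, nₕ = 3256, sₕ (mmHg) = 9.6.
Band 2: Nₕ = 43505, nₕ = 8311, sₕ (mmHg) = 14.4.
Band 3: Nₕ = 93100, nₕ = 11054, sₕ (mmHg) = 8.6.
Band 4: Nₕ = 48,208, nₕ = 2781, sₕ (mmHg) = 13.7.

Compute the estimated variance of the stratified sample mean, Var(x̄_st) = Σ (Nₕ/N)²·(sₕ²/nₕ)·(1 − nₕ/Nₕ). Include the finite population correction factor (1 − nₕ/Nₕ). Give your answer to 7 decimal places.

N = 232376; Wₕ = Nₕ/N.
band 1: (47563/232376)²·9.6²/3256·(1 − 3256/47563) = 0.0011046307
band 2: (43505/232376)²·14.4²/8311·(1 − 8311/43505) = 0.0007074520
band 3: (93100/232376)²·8.6²/11054·(1 − 11054/93100) = 0.0009464594
band 4: (48208/232376)²·13.7²/2781·(1 − 2781/48208) = 0.0027371007
Sum = 0.0054956428 → 0.0054956.

0.0054956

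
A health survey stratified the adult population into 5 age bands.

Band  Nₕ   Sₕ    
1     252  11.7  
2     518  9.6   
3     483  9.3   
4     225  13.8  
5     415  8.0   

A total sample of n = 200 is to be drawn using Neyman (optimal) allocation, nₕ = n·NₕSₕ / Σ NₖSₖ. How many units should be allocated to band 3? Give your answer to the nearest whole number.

1: NₕSₕ = 252·11.7 = 2948.4
2: NₕSₕ = 518·9.6 = 4972.8
3: NₕSₕ = 483·9.3 = 4491.9
4: NₕSₕ = 225·13.8 = 3105
5: NₕSₕ = 415·8.0 = 3320
Σ NₕSₕ = 18838.1.
n_3 = 200·4491.9/18838.1 = 47.690... → 48.

48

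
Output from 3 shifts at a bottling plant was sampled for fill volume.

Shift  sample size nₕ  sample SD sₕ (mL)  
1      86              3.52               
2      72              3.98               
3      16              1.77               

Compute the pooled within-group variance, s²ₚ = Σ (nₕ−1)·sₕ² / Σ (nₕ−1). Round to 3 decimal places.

13.011

Degrees of freedom: 85 + 71 + 15 = 171.
Σ(nₕ−1)sₕ² = 85·12.3904 + 71·15.8404 + 15·3.1329 = 2224.8459.
s²ₚ = 2224.8459 / 171 = 13.01079... → 13.011.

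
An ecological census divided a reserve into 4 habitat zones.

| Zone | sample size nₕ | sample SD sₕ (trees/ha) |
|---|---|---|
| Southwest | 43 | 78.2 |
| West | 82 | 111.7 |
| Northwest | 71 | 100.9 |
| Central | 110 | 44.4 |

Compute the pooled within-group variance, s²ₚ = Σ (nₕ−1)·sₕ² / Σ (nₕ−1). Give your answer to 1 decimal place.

Degrees of freedom: 42 + 81 + 70 + 109 = 302.
Σ(nₕ−1)sₕ² = 42·6115.24 + 81·12476.89 + 70·10180.81 + 109·1971.36 = 2195003.11.
s²ₚ = 2195003.11 / 302 = 7268.222... → 7268.2.

7268.2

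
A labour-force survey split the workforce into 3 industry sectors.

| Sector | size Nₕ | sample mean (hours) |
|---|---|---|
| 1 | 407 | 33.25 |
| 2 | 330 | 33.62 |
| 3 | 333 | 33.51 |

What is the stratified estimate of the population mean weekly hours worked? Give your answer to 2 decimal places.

x̄_st = (Σ Nₕx̄ₕ) / (Σ Nₕ) = (407·33.25 + 330·33.62 + 333·33.51) / 1070
= 35786.18 / 1070 = 33.4450... → 33.45.

33.45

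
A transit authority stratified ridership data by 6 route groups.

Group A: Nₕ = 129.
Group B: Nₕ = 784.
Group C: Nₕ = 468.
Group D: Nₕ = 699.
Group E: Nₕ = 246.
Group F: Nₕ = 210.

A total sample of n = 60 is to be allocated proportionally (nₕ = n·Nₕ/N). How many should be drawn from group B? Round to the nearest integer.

N = 129 + 784 + 468 + 699 + 246 + 210 = 2536.
n_B = 60·784/2536 = 18.549... → 19.

19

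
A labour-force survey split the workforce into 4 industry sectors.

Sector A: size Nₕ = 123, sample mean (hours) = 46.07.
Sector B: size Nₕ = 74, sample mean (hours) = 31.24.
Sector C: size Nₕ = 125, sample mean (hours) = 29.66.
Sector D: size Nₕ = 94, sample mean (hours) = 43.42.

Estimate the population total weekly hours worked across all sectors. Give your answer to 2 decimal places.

15767.35

Population total = Σ Nₕ·x̄ₕ (each stratum's size times its mean).
123·46.07 + 74·31.24 + 125·29.66 + 94·43.42 = 5666.61 + 2311.76 + 3707.5 + 4081.48 = 15767.35.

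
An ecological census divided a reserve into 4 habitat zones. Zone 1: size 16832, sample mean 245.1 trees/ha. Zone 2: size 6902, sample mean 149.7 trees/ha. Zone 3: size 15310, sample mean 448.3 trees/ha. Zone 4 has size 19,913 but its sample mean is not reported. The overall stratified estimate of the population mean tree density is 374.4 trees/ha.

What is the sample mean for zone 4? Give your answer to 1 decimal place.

504.8

Σ Nₕx̄ₕ = N·μ, so 19913·x̄_4 = 58957·374.4 − (16832·245.1 + 6902·149.7 + 15310·448.3).
= 22073500.8 − 12022225.6 = 10051275.2.
x̄_4 = 10051275.2 / 19913 = 504.759... → 504.8.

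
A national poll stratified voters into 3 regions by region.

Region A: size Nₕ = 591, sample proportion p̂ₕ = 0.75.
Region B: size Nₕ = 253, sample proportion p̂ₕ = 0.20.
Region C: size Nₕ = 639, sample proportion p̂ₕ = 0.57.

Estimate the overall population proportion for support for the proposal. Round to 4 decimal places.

Wₕ = Nₕ/N with N = 1483: 0.3985, 0.1706, 0.4309.
p̂_st = 0.3985·0.75 + 0.1706·0.20 + 0.4309·0.57 ≈ 0.578611... → 0.5786.

0.5786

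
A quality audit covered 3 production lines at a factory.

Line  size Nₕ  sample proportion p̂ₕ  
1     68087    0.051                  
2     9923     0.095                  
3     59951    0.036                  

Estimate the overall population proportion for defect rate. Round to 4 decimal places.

0.0476

Wₕ = Nₕ/N with N = 137961: 0.4935, 0.0719, 0.4346.
p̂_st = 0.4935·0.051 + 0.0719·0.095 + 0.4346·0.036 ≈ 0.047646... → 0.0476.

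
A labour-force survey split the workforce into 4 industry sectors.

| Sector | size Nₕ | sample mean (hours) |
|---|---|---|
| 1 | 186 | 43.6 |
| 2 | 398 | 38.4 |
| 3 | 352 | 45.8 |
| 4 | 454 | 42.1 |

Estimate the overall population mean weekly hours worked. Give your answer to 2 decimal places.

x̄_st = (Σ Nₕx̄ₕ) / (Σ Nₕ) = (186·43.6 + 398·38.4 + 352·45.8 + 454·42.1) / 1390
= 58627.8 / 1390 = 42.1783... → 42.18.

42.18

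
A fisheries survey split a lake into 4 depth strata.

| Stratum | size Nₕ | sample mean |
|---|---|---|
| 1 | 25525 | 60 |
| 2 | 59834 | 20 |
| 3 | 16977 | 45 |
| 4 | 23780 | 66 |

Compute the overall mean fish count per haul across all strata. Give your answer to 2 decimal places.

40.13

N = 25525 + 59834 + 16977 + 23780 = 126116.
Weight each subgroup mean by Nₕ/N and sum.
Σ Nₕx̄ₕ = 25525·60 + 59834·20 + 16977·45 + 23780·66 = 1531500 + 1196680 + 763965 + 1569480 = 5061625.
Divide by N: 5061625 / 126116 = 40.1347... → 40.13.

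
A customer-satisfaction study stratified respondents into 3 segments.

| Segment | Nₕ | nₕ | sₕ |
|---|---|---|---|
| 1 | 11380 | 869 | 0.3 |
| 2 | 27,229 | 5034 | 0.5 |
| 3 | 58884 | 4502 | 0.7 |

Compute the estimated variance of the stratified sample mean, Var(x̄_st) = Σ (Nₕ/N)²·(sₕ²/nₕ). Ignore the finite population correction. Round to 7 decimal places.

N = 97493; Wₕ = Nₕ/N.
segment 1: (11380/97493)²·0.3²/869 = 0.0000014111
segment 2: (27229/97493)²·0.5²/5034 = 0.0000038739
segment 3: (58884/97493)²·0.7²/4502 = 0.0000397044
Sum = 0.0000449893 → 0.0000450.

0.0000450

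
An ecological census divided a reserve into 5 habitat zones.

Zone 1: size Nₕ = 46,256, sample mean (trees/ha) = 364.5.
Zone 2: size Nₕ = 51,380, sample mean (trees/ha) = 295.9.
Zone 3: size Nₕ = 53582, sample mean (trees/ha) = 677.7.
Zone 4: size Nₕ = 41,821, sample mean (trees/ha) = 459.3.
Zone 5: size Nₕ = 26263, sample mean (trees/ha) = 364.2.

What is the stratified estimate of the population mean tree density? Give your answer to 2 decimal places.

N = 46256 + 51380 + 53582 + 41821 + 26263 = 219302.
Overall mean = Σ (Nₕ/N)·x̄ₕ — weight by population share, not a simple average.
Σ Nₕx̄ₕ = 46256·364.5 + 51380·295.9 + 53582·677.7 + 41821·459.3 + 26263·364.2 = 16860312 + 15203342 + 36312521.4 + 19208385.3 + 9564984.6 = 97149545.3.
Divide by N: 97149545.3 / 219302 = 442.9943... → 442.99.

442.99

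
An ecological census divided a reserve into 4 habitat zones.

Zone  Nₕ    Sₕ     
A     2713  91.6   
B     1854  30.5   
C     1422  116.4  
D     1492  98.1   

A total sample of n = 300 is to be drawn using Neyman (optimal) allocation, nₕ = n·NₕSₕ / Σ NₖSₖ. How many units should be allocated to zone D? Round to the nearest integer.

A: NₕSₕ = 2713·91.6 = 248510.8
B: NₕSₕ = 1854·30.5 = 56547
C: NₕSₕ = 1422·116.4 = 165520.8
D: NₕSₕ = 1492·98.1 = 146365.2
Σ NₕSₕ = 616943.8.
n_D = 300·146365.2/616943.8 = 71.173... → 71.

71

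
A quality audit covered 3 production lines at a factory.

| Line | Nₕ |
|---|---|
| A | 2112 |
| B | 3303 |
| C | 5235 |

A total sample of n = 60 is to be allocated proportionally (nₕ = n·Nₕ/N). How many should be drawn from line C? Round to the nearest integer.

Share of line C = 5235/10650 = 0.49155.
Allocate 60 × 0.49155 = 29.493... → 29.

29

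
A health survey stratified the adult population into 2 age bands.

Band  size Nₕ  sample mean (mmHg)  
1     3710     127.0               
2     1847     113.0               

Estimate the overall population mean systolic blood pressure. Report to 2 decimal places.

N = 5557; weights Wₕ = Nₕ/N = (0.6676, 0.3324).
x̄_st = Σ Wₕ·x̄ₕ = 0.6676·127.0 + 0.3324·113.0 ≈ 122.3468...
→ 122.35.

122.35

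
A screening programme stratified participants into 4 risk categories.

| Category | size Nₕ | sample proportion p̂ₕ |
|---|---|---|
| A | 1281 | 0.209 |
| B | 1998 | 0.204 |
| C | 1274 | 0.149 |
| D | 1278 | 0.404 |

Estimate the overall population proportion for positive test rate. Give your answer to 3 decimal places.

N = 1281 + 1998 + 1274 + 1278 = 5831.
Overall proportion = Σ (Nₕ/N)·p̂ₕ.
Σ Nₕp̂ₕ = 267.729 + 407.592 + 189.826 + 516.312 = 1381.459.
1381.459 / 5831 = 0.23692... → 0.237.

0.237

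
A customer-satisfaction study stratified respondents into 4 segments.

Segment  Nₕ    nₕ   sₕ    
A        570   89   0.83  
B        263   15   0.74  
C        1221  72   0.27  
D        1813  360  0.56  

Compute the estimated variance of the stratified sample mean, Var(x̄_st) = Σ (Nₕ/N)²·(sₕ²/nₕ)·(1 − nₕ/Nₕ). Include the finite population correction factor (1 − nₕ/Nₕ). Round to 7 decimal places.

N = 3867; Wₕ = Nₕ/N.
segment A: (570/3867)²·0.83²/89·(1 − 89/570) = 0.0001419181
segment B: (263/3867)²·0.74²/15·(1 − 15/263) = 0.0001592323
segment C: (1221/3867)²·0.27²/72·(1 − 72/1221) = 0.0000949910
segment D: (1813/3867)²·0.56²/360·(1 − 360/1813) = 0.0001534577
Sum = 0.0005495991 → 0.0005496.

0.0005496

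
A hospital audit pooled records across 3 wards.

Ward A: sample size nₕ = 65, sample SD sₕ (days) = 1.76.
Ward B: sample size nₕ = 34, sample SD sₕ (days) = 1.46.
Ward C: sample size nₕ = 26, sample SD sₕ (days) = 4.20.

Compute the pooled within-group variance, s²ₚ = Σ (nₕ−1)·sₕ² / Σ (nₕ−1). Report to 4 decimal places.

Degrees of freedom: 64 + 33 + 25 = 122.
Σ(nₕ−1)sₕ² = 64·3.0976 + 33·2.1316 + 25·17.64 = 709.5892.
s²ₚ = 709.5892 / 122 = 5.816305... → 5.8163.

5.8163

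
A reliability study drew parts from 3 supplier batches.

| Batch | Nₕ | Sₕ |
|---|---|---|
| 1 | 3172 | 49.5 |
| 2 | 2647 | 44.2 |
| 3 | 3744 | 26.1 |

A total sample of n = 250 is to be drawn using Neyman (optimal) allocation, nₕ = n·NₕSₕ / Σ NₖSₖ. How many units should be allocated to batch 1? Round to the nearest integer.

1: NₕSₕ = 3172·49.5 = 157014
2: NₕSₕ = 2647·44.2 = 116997.4
3: NₕSₕ = 3744·26.1 = 97718.4
Σ NₕSₕ = 371729.8.
n_1 = 250·157014/371729.8 = 105.597... → 106.

106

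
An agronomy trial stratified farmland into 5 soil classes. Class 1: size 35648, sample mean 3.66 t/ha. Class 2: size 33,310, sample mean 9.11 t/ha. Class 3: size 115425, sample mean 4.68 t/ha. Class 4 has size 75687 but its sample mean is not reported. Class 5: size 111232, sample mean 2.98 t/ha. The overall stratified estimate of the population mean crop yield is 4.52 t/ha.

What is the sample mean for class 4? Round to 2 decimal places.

Σ Nₕx̄ₕ = N·μ, so 75687·x̄_4 = 371302·4.52 − (35648·3.66 + 33310·9.11 + 115425·4.68 + 111232·2.98).
= 1678285.04 − 1305586.14 = 372698.9.
x̄_4 = 372698.9 / 75687 = 4.9242... → 4.92.

4.92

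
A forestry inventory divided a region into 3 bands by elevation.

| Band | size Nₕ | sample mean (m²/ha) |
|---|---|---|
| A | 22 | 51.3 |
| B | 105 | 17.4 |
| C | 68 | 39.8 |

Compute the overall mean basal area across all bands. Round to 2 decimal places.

29.04

N = 195; weights Wₕ = Nₕ/N = (0.1128, 0.5385, 0.3487).
x̄_st = Σ Wₕ·x̄ₕ = 0.1128·51.3 + 0.5385·17.4 + 0.3487·39.8 ≈ 29.0359...
→ 29.04.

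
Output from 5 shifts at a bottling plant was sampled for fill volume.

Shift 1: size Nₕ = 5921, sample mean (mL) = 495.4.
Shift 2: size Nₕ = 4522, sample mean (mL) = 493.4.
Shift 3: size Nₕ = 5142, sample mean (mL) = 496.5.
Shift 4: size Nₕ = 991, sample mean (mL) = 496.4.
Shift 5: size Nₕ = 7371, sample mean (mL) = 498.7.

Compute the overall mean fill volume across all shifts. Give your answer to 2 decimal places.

496.32

N = 5921 + 4522 + 5142 + 991 + 7371 = 23947.
The stratified mean weights each stratum mean by its population share Nₕ/N.
Σ Nₕx̄ₕ = 5921·495.4 + 4522·493.4 + 5142·496.5 + 991·496.4 + 7371·498.7 = 2933263.4 + 2231154.8 + 2553003 + 491932.4 + 3675917.7 = 11885271.3.
Divide by N: 11885271.3 / 23947 = 496.3157... → 496.32.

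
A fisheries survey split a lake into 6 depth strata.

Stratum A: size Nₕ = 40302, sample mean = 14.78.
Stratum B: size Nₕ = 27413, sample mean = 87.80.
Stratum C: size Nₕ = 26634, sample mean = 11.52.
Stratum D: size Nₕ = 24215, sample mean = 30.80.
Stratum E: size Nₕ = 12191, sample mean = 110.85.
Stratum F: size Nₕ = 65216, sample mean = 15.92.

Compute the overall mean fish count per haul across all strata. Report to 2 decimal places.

N = 40302 + 27413 + 26634 + 24215 + 12191 + 65216 = 195971.
Overall mean = Σ (Nₕ/N)·x̄ₕ — weight by population share, not a simple average.
Σ Nₕx̄ₕ = 40302·14.78 + 27413·87.80 + 26634·11.52 + 24215·30.80 + 12191·110.85 + 65216·15.92 = 595663.56 + 2406861.4 + 306823.68 + 745822 + 1351372.35 + 1038238.72 = 6444781.71.
Divide by N: 6444781.71 / 195971 = 32.8864... → 32.89.

32.89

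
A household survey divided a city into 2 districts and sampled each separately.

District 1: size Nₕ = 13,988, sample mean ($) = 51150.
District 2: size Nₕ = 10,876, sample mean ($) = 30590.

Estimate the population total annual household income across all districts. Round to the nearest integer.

Population total = Σ Nₕ·x̄ₕ (each stratum's size times its mean).
13988·51150 + 10876·30590 = 715486200 + 332696840 = 1048183040.

1048183040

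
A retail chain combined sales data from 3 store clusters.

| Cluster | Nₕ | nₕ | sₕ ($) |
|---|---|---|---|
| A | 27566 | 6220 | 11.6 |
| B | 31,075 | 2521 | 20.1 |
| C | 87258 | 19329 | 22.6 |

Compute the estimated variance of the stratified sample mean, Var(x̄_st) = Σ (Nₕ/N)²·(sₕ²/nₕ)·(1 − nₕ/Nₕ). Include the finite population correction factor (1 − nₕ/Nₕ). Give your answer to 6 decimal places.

0.014636

N = 145899. Term for each stratum: Wₕ²sₕ²/nₕ·(1−nₕ/Nₕ).
Var(x̄_st) = 0.000598014 + 0.006680250 + 0.007358060 = 0.014636324 → 0.014636.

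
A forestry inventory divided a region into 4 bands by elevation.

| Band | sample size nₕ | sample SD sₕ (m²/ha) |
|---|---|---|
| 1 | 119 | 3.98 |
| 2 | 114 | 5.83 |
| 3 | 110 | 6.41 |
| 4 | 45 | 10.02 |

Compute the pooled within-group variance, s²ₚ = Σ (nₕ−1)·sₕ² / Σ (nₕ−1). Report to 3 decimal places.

38.037

1: (119−1)·3.98² = 118·15.8404 = 1869.1672
2: (114−1)·5.83² = 113·33.9889 = 3840.7457
3: (110−1)·6.41² = 109·41.0881 = 4478.6029
4: (45−1)·10.02² = 44·100.4004 = 4417.6176
Numerator = 14606.1334; denominator = Σ(nₕ−1) = 384.
s²ₚ = 14606.1334/384 = 38.03681... → 38.037.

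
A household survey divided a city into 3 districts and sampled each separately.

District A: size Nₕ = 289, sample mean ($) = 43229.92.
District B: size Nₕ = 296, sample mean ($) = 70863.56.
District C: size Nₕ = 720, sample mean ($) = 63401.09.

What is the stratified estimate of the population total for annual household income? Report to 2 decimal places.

79117845.44

A: 289·43229.92 = 12493446.88
B: 296·70863.56 = 20975613.76
C: 720·63401.09 = 45648784.8
τ̂ = Σ Nₕx̄ₕ = 79117845.44.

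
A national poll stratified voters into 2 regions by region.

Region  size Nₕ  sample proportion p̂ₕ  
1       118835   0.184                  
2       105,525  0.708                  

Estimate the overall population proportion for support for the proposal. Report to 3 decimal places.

Wₕ = Nₕ/N with N = 224360: 0.5297, 0.4703.
p̂_st = 0.5297·0.184 + 0.4703·0.708 ≈ 0.43046... → 0.430.

0.430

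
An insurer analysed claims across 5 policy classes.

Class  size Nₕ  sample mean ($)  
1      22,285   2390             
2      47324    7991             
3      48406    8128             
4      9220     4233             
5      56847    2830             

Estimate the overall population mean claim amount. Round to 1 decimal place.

N = 184082; weights Wₕ = Nₕ/N = (0.1211, 0.2571, 0.2630, 0.0501, 0.3088).
x̄_st = Σ Wₕ·x̄ₕ = 0.1211·2390 + 0.2571·7991 + 0.2630·8128 + 0.0501·4233 + 0.3088·2830 ≈ 5566.956...
→ 5567.0.

5567.0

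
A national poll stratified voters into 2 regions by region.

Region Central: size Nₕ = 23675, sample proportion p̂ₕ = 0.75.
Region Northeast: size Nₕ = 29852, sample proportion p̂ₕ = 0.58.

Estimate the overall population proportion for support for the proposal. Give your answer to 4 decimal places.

N = 23675 + 29852 = 53527.
Overall proportion = Σ (Nₕ/N)·p̂ₕ.
Σ Nₕp̂ₕ = 17756.25 + 17314.16 = 35070.41.
35070.41 / 53527 = 0.655191... → 0.6552.

0.6552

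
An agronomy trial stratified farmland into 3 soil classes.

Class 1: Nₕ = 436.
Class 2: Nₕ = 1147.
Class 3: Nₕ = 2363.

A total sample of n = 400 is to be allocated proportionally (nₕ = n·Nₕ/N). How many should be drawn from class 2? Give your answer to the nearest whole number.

Share of class 2 = 1147/3946 = 0.29067.
Allocate 400 × 0.29067 = 116.270... → 116.

116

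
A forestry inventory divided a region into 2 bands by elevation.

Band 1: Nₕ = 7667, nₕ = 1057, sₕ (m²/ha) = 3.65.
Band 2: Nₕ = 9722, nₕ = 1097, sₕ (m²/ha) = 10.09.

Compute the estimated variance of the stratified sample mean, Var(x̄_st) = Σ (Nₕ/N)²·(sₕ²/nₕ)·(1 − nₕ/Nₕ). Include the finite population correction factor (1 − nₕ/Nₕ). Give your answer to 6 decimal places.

N = 17389. Term for each stratum: Wₕ²sₕ²/nₕ·(1−nₕ/Nₕ).
Var(x̄_st) = 0.002112460 + 0.025736010 = 0.027848469 → 0.027848.

0.027848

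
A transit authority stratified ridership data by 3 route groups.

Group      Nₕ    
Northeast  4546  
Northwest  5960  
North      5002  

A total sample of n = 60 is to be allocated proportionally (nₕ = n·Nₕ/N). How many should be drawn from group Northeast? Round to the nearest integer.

18

N = 4546 + 5960 + 5002 = 15508.
n_Northeast = 60·4546/15508 = 17.588... → 18.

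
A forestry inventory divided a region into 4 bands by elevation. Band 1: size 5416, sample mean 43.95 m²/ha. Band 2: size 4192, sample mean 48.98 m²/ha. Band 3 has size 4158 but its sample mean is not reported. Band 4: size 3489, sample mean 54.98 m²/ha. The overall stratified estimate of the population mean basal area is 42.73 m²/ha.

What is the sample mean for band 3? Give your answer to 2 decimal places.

N = 5416 + 4192 + 4158 + 3489 = 17255.
Overall total = μ·N = 42.73·17255 = 737306.15.
Subtract the known strata: 5416·43.95 + 4192·48.98 + 3489·54.98 = 635182.58.
Remaining total for band 3: 737306.15 − 635182.58 = 102123.57.
Divide by its size: 102123.57 / 4158 = 24.5607... → 24.56.

24.56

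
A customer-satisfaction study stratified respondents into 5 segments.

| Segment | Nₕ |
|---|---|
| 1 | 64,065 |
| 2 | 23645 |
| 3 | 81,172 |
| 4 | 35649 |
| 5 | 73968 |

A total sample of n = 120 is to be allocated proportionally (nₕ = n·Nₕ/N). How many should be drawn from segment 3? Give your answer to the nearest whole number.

35

N = 64065 + 23645 + 81172 + 35649 + 73968 = 278499.
n_3 = 120·81172/278499 = 34.975... → 35.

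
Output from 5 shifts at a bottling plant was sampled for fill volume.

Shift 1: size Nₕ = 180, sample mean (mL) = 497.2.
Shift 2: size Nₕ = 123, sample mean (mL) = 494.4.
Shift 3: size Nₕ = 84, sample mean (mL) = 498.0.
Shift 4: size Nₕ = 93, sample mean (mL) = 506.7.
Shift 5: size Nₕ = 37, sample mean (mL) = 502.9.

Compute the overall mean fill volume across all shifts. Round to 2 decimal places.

N = 517; weights Wₕ = Nₕ/N = (0.3482, 0.2379, 0.1625, 0.1799, 0.0716).
x̄_st = Σ Wₕ·x̄ₕ = 0.3482·497.2 + 0.2379·494.4 + 0.1625·498.0 + 0.1799·506.7 + 0.0716·502.9 ≈ 498.7807...
→ 498.78.

498.78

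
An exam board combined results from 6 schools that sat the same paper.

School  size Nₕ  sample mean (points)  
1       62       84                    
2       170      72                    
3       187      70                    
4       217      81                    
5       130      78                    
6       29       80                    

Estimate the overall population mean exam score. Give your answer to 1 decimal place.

N = 795; weights Wₕ = Nₕ/N = (0.0780, 0.2138, 0.2352, 0.2730, 0.1635, 0.0365).
x̄_st = Σ Wₕ·x̄ₕ = 0.0780·84 + 0.2138·72 + 0.2352·70 + 0.2730·81 + 0.1635·78 + 0.0365·80 ≈ 76.195...
→ 76.2.

76.2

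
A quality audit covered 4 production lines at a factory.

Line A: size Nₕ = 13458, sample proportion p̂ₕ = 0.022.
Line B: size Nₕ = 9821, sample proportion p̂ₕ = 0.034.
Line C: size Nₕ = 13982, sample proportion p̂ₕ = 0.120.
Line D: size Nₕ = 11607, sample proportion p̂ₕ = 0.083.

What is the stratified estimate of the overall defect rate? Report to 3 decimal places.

0.067

Wₕ = Nₕ/N with N = 48868: 0.2754, 0.2010, 0.2861, 0.2375.
p̂_st = 0.2754·0.022 + 0.2010·0.034 + 0.2861·0.120 + 0.2375·0.083 ≈ 0.06694... → 0.067.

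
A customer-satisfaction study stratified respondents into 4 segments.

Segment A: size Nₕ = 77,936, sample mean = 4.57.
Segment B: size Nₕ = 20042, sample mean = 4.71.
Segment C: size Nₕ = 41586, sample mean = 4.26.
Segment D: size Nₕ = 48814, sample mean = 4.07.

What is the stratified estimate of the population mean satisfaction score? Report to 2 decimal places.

N = 188378; weights Wₕ = Nₕ/N = (0.4137, 0.1064, 0.2208, 0.2591).
x̄_st = Σ Wₕ·x̄ₕ = 0.4137·4.57 + 0.1064·4.71 + 0.2208·4.26 + 0.2591·4.07 ≈ 4.3869...
→ 4.39.

4.39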